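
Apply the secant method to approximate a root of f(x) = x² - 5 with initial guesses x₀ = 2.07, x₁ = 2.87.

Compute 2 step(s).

f(x) = x² - 5
x₀ = 2.07, x₁ = 2.87

Secant formula: x_{n+1} = x_n - f(x_n)(x_n - x_{n-1})/(f(x_n) - f(x_{n-1}))

Iteration 1:
  f(2.070000) = -0.715100
  f(2.870000) = 3.236900
  x_2 = 2.870000 - 3.236900×(2.870000 - 2.070000)/(3.236900 - (-0.715100))
       = 2.214757
Iteration 2:
  f(2.870000) = 3.236900
  f(2.214757) = -0.094851
  x_3 = 2.214757 - (-0.094851)×(2.214757 - 2.870000)/(-0.094851 - 3.236900)
       = 2.233411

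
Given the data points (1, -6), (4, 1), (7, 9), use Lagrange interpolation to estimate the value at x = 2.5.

Lagrange interpolation formula:
P(x) = Σ yᵢ × Lᵢ(x)
where Lᵢ(x) = Π_{j≠i} (x - xⱼ)/(xᵢ - xⱼ)

L_0(2.5) = (2.5 - 4)/(1 - 4) × (2.5 - 7)/(1 - 7) = 0.375000
L_1(2.5) = (2.5 - 1)/(4 - 1) × (2.5 - 7)/(4 - 7) = 0.750000
L_2(2.5) = (2.5 - 1)/(7 - 1) × (2.5 - 4)/(7 - 4) = -0.125000

P(2.5) = (-6)×L_0(2.5) + 1×L_1(2.5) + 9×L_2(2.5)
P(2.5) = -2.625000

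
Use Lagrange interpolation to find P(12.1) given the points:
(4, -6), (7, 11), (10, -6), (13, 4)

Lagrange interpolation formula:
P(x) = Σ yᵢ × Lᵢ(x)
where Lᵢ(x) = Π_{j≠i} (x - xⱼ)/(xᵢ - xⱼ)

L_0(12.1) = (12.1 - 7)/(4 - 7) × (12.1 - 10)/(4 - 10) × (12.1 - 13)/(4 - 13) = 0.059500
L_1(12.1) = (12.1 - 4)/(7 - 4) × (12.1 - 10)/(7 - 10) × (12.1 - 13)/(7 - 13) = -0.283500
L_2(12.1) = (12.1 - 4)/(10 - 4) × (12.1 - 7)/(10 - 7) × (12.1 - 13)/(10 - 13) = 0.688500
L_3(12.1) = (12.1 - 4)/(13 - 4) × (12.1 - 7)/(13 - 7) × (12.1 - 10)/(13 - 10) = 0.535500

P(12.1) = (-6)×L_0(12.1) + 11×L_1(12.1) + (-6)×L_2(12.1) + 4×L_3(12.1)
P(12.1) = -5.464500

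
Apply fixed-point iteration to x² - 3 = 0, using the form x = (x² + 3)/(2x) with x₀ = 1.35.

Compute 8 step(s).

Equation: x² - 3 = 0
Fixed-point form: x = (x² + 3)/(2x)
x₀ = 1.35

x_1 = g(1.350000) = 1.786111
x_2 = g(1.786111) = 1.732869
x_3 = g(1.732869) = 1.732051
x_4 = g(1.732051) = 1.732051
x_5 = g(1.732051) = 1.732051
x_6 = g(1.732051) = 1.732051
x_7 = g(1.732051) = 1.732051
x_8 = g(1.732051) = 1.732051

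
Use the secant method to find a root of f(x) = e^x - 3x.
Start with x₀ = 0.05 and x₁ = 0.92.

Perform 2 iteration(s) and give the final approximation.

f(x) = e^x - 3x
x₀ = 0.05, x₁ = 0.92

Secant formula: x_{n+1} = x_n - f(x_n)(x_n - x_{n-1})/(f(x_n) - f(x_{n-1}))

Iteration 1:
  f(0.050000) = 0.901271
  f(0.920000) = -0.250710
  x_2 = 0.920000 - (-0.250710)×(0.920000 - 0.050000)/(-0.250710 - 0.901271)
       = 0.730659
Iteration 2:
  f(0.920000) = -0.250710
  f(0.730659) = -0.115528
  x_3 = 0.730659 - (-0.115528)×(0.730659 - 0.920000)/(-0.115528 - (-0.250710))
       = 0.568845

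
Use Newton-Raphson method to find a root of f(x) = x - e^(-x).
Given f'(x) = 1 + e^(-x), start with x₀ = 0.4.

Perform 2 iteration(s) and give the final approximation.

f(x) = x - e^(-x)
f'(x) = 1 + e^(-x)
x₀ = 0.4

Newton-Raphson formula: x_{n+1} = x_n - f(x_n)/f'(x_n)

Iteration 1:
  f(0.400000) = -0.270320
  f'(0.400000) = 1.670320
  x_1 = 0.400000 - (-0.270320)/1.670320 = 0.561837
Iteration 2:
  f(0.561837) = -0.008323
  f'(0.561837) = 1.570161
  x_2 = 0.561837 - (-0.008323)/1.570161 = 0.567138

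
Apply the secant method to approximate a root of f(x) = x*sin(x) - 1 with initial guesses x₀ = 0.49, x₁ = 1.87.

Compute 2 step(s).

f(x) = x*sin(x) - 1
x₀ = 0.49, x₁ = 1.87

Secant formula: x_{n+1} = x_n - f(x_n)(x_n - x_{n-1})/(f(x_n) - f(x_{n-1}))

Iteration 1:
  f(0.490000) = -0.769393
  f(1.870000) = 0.786919
  x_2 = 1.870000 - 0.786919×(1.870000 - 0.490000)/(0.786919 - (-0.769393))
       = 1.172230
Iteration 2:
  f(1.870000) = 0.786919
  f(1.172230) = 0.080349
  x_3 = 1.172230 - 0.080349×(1.172230 - 1.870000)/(0.080349 - 0.786919)
       = 1.092882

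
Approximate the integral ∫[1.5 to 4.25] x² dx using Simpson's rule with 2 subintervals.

f(x) = x²
a = 1.5, b = 4.25, n = 2
h = (b - a)/n = 1.375000

Simpson's rule: (h/3)[f(x₀) + 4f(x₁) + 2f(x₂) + ... + f(xₙ)]

x_0 = 1.5000, f(x_0) = 2.250000, coefficient = 1
x_1 = 2.8750, f(x_1) = 8.265625, coefficient = 4
x_2 = 4.2500, f(x_2) = 18.062500, coefficient = 1

I ≈ (1.375000/3) × 53.375000 = 24.463542
Exact value: 24.463542
Error: 0.000000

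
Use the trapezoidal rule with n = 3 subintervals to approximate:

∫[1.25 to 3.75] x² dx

f(x) = x²
a = 1.25, b = 3.75, n = 3
h = (b - a)/n = 0.833333

Trapezoidal rule: (h/2)[f(x₀) + 2f(x₁) + 2f(x₂) + ... + f(xₙ)]

x_0 = 1.2500, f(x_0) = 1.562500, coefficient = 1
x_1 = 2.0833, f(x_1) = 4.340278, coefficient = 2
x_2 = 2.9167, f(x_2) = 8.506944, coefficient = 2
x_3 = 3.7500, f(x_3) = 14.062500, coefficient = 1

I ≈ (0.833333/2) × 41.319444 = 17.216435
Exact value: 16.927083
Error: 0.289352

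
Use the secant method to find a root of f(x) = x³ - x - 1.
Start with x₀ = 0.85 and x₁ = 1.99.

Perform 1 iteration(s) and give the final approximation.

f(x) = x³ - x - 1
x₀ = 0.85, x₁ = 1.99

Secant formula: x_{n+1} = x_n - f(x_n)(x_n - x_{n-1})/(f(x_n) - f(x_{n-1}))

Iteration 1:
  f(0.850000) = -1.235875
  f(1.990000) = 4.890599
  x_2 = 1.990000 - 4.890599×(1.990000 - 0.850000)/(4.890599 - (-1.235875))
       = 1.079969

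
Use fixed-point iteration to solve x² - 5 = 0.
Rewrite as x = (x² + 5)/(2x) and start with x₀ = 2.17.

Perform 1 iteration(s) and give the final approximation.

Equation: x² - 5 = 0
Fixed-point form: x = (x² + 5)/(2x)
x₀ = 2.17

x_1 = g(2.170000) = 2.237074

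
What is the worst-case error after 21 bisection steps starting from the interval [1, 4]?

Bisection error bound: |error| ≤ (b-a)/2^n
|error| ≤ (4 - 1)/2^21 = 3/2^21
|error| ≤ 0.0000014305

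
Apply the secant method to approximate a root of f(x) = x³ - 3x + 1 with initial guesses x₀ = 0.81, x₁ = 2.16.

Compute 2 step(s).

f(x) = x³ - 3x + 1
x₀ = 0.81, x₁ = 2.16

Secant formula: x_{n+1} = x_n - f(x_n)(x_n - x_{n-1})/(f(x_n) - f(x_{n-1}))

Iteration 1:
  f(0.810000) = -0.898559
  f(2.160000) = 4.597696
  x_2 = 2.160000 - 4.597696×(2.160000 - 0.810000)/(4.597696 - (-0.898559))
       = 1.030706
Iteration 2:
  f(2.160000) = 4.597696
  f(1.030706) = -0.997143
  x_3 = 1.030706 - (-0.997143)×(1.030706 - 2.160000)/(-0.997143 - 4.597696)
       = 1.231975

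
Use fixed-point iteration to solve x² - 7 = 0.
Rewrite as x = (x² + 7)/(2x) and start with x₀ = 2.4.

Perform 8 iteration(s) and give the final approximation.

Equation: x² - 7 = 0
Fixed-point form: x = (x² + 7)/(2x)
x₀ = 2.4

x_1 = g(2.400000) = 2.658333
x_2 = g(2.658333) = 2.645781
x_3 = g(2.645781) = 2.645751
x_4 = g(2.645751) = 2.645751
x_5 = g(2.645751) = 2.645751
x_6 = g(2.645751) = 2.645751
x_7 = g(2.645751) = 2.645751
x_8 = g(2.645751) = 2.645751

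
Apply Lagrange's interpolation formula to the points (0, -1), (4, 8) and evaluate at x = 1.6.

Lagrange interpolation formula:
P(x) = Σ yᵢ × Lᵢ(x)
where Lᵢ(x) = Π_{j≠i} (x - xⱼ)/(xᵢ - xⱼ)

L_0(1.6) = (1.6 - 4)/(0 - 4) = 0.600000
L_1(1.6) = (1.6 - 0)/(4 - 0) = 0.400000

P(1.6) = (-1)×L_0(1.6) + 8×L_1(1.6)
P(1.6) = 2.600000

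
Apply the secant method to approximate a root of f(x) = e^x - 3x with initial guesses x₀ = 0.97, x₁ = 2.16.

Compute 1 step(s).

f(x) = e^x - 3x
x₀ = 0.97, x₁ = 2.16

Secant formula: x_{n+1} = x_n - f(x_n)(x_n - x_{n-1})/(f(x_n) - f(x_{n-1}))

Iteration 1:
  f(0.970000) = -0.272056
  f(2.160000) = 2.191138
  x_2 = 2.160000 - 2.191138×(2.160000 - 0.970000)/(2.191138 - (-0.272056))
       = 1.101433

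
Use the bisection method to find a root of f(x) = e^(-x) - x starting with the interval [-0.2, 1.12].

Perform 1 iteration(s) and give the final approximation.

f(x) = e^(-x) - x
Initial interval: [-0.2, 1.12]

Iteration 1:
  c_1 = (-0.200000 + 1.120000)/2 = 0.460000
  f(c_1) = f(0.460000) = 0.171284
  f(a) × f(c) ≥ 0, new interval: [0.460000, 1.120000]

After 1 iteration(s), the approximation is c_1 = 0.460000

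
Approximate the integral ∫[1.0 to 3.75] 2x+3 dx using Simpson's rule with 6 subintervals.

f(x) = 2x+3
a = 1.0, b = 3.75, n = 6
h = (b - a)/n = 0.458333

Simpson's rule: (h/3)[f(x₀) + 4f(x₁) + 2f(x₂) + ... + f(xₙ)]

x_0 = 1.0000, f(x_0) = 5.000000, coefficient = 1
x_1 = 1.4583, f(x_1) = 5.916667, coefficient = 4
x_2 = 1.9167, f(x_2) = 6.833333, coefficient = 2
x_3 = 2.3750, f(x_3) = 7.750000, coefficient = 4
x_4 = 2.8333, f(x_4) = 8.666667, coefficient = 2
x_5 = 3.2917, f(x_5) = 9.583333, coefficient = 4
x_6 = 3.7500, f(x_6) = 10.500000, coefficient = 1

I ≈ (0.458333/3) × 139.500000 = 21.312500
Exact value: 21.312500
Error: 0.000000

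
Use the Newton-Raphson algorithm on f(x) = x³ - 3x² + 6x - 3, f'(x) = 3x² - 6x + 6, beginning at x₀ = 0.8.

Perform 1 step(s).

f(x) = x³ - 3x² + 6x - 3
f'(x) = 3x² - 6x + 6
x₀ = 0.8

Newton-Raphson formula: x_{n+1} = x_n - f(x_n)/f'(x_n)

Iteration 1:
  f(0.800000) = 0.392000
  f'(0.800000) = 3.120000
  x_1 = 0.800000 - 0.392000/3.120000 = 0.674359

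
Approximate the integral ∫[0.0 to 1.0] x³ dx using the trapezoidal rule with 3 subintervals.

f(x) = x³
a = 0.0, b = 1.0, n = 3
h = (b - a)/n = 0.333333

Trapezoidal rule: (h/2)[f(x₀) + 2f(x₁) + 2f(x₂) + ... + f(xₙ)]

x_0 = 0.0000, f(x_0) = 0.000000, coefficient = 1
x_1 = 0.3333, f(x_1) = 0.037037, coefficient = 2
x_2 = 0.6667, f(x_2) = 0.296296, coefficient = 2
x_3 = 1.0000, f(x_3) = 1.000000, coefficient = 1

I ≈ (0.333333/2) × 1.666667 = 0.277778
Exact value: 0.250000
Error: 0.027778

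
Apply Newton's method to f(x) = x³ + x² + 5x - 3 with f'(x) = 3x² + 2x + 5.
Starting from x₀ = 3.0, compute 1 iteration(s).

f(x) = x³ + x² + 5x - 3
f'(x) = 3x² + 2x + 5
x₀ = 3.0

Newton-Raphson formula: x_{n+1} = x_n - f(x_n)/f'(x_n)

Iteration 1:
  f(3.000000) = 48.000000
  f'(3.000000) = 38.000000
  x_1 = 3.000000 - 48.000000/38.000000 = 1.736842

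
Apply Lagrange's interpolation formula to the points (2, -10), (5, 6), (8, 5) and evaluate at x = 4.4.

Lagrange interpolation formula:
P(x) = Σ yᵢ × Lᵢ(x)
where Lᵢ(x) = Π_{j≠i} (x - xⱼ)/(xᵢ - xⱼ)

L_0(4.4) = (4.4 - 5)/(2 - 5) × (4.4 - 8)/(2 - 8) = 0.120000
L_1(4.4) = (4.4 - 2)/(5 - 2) × (4.4 - 8)/(5 - 8) = 0.960000
L_2(4.4) = (4.4 - 2)/(8 - 2) × (4.4 - 5)/(8 - 5) = -0.080000

P(4.4) = (-10)×L_0(4.4) + 6×L_1(4.4) + 5×L_2(4.4)
P(4.4) = 4.160000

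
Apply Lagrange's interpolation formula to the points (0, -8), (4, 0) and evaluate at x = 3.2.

Lagrange interpolation formula:
P(x) = Σ yᵢ × Lᵢ(x)
where Lᵢ(x) = Π_{j≠i} (x - xⱼ)/(xᵢ - xⱼ)

L_0(3.2) = (3.2 - 4)/(0 - 4) = 0.200000
L_1(3.2) = (3.2 - 0)/(4 - 0) = 0.800000

P(3.2) = (-8)×L_0(3.2) + 0×L_1(3.2)
P(3.2) = -1.600000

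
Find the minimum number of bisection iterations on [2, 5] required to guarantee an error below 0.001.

We need (b-a)/2^n ≤ 0.001
(5 - 2)/2^n ≤ 0.001
3/2^n ≤ 0.001
2^n ≥ 3000
n ≥ log₂(3000) = 11.55
n ≥ 12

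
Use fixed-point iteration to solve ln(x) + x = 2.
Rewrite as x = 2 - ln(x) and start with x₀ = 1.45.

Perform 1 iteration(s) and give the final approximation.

Equation: ln(x) + x = 2
Fixed-point form: x = 2 - ln(x)
x₀ = 1.45

x_1 = g(1.450000) = 1.628436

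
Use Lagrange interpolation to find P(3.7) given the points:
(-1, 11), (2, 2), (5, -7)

Lagrange interpolation formula:
P(x) = Σ yᵢ × Lᵢ(x)
where Lᵢ(x) = Π_{j≠i} (x - xⱼ)/(xᵢ - xⱼ)

L_0(3.7) = (3.7 - 2)/(-1 - 2) × (3.7 - 5)/(-1 - 5) = -0.122778
L_1(3.7) = (3.7 - (-1))/(2 - (-1)) × (3.7 - 5)/(2 - 5) = 0.678889
L_2(3.7) = (3.7 - (-1))/(5 - (-1)) × (3.7 - 2)/(5 - 2) = 0.443889

P(3.7) = 11×L_0(3.7) + 2×L_1(3.7) + (-7)×L_2(3.7)
P(3.7) = -3.100000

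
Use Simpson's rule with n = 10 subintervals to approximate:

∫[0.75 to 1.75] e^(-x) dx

f(x) = e^(-x)
a = 0.75, b = 1.75, n = 10
h = (b - a)/n = 0.100000

Simpson's rule: (h/3)[f(x₀) + 4f(x₁) + 2f(x₂) + ... + f(xₙ)]

x_0 = 0.7500, f(x_0) = 0.472367, coefficient = 1
x_1 = 0.8500, f(x_1) = 0.427415, coefficient = 4
x_2 = 0.9500, f(x_2) = 0.386741, coefficient = 2
x_3 = 1.0500, f(x_3) = 0.349938, coefficient = 4
x_4 = 1.1500, f(x_4) = 0.316637, coefficient = 2
x_5 = 1.2500, f(x_5) = 0.286505, coefficient = 4
x_6 = 1.3500, f(x_6) = 0.259240, coefficient = 2
x_7 = 1.4500, f(x_7) = 0.234570, coefficient = 4
x_8 = 1.5500, f(x_8) = 0.212248, coefficient = 2
x_9 = 1.6500, f(x_9) = 0.192050, coefficient = 4
x_10 = 1.7500, f(x_10) = 0.173774, coefficient = 1

I ≈ (0.100000/3) × 8.957783 = 0.298593
Exact value: 0.298593
Error: 0.000000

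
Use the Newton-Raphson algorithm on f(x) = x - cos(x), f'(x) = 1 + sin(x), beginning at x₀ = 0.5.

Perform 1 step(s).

f(x) = x - cos(x)
f'(x) = 1 + sin(x)
x₀ = 0.5

Newton-Raphson formula: x_{n+1} = x_n - f(x_n)/f'(x_n)

Iteration 1:
  f(0.500000) = -0.377583
  f'(0.500000) = 1.479426
  x_1 = 0.500000 - (-0.377583)/1.479426 = 0.755222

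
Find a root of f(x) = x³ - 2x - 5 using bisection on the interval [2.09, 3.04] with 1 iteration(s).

f(x) = x³ - 2x - 5
Initial interval: [2.09, 3.04]

Iteration 1:
  c_1 = (2.090000 + 3.040000)/2 = 2.565000
  f(c_1) = f(2.565000) = 6.745712
  f(a) × f(c) < 0, new interval: [2.090000, 2.565000]

After 1 iteration(s), the approximation is c_1 = 2.565000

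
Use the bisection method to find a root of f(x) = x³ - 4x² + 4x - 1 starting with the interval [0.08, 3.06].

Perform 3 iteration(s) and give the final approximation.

f(x) = x³ - 4x² + 4x - 1
Initial interval: [0.08, 3.06]

Iteration 1:
  c_1 = (0.080000 + 3.060000)/2 = 1.570000
  f(c_1) = f(1.570000) = -0.709707
  f(a) × f(c) ≥ 0, new interval: [1.570000, 3.060000]
Iteration 2:
  c_2 = (1.570000 + 3.060000)/2 = 2.315000
  f(c_2) = f(2.315000) = -0.770294
  f(a) × f(c) ≥ 0, new interval: [2.315000, 3.060000]
Iteration 3:
  c_3 = (2.315000 + 3.060000)/2 = 2.687500
  f(c_3) = f(2.687500) = 0.270264
  f(a) × f(c) < 0, new interval: [2.315000, 2.687500]

After 3 iteration(s), the approximation is c_3 = 2.687500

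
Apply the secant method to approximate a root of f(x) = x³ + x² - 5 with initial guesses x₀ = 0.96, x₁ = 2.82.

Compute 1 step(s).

f(x) = x³ + x² - 5
x₀ = 0.96, x₁ = 2.82

Secant formula: x_{n+1} = x_n - f(x_n)(x_n - x_{n-1})/(f(x_n) - f(x_{n-1}))

Iteration 1:
  f(0.960000) = -3.193664
  f(2.820000) = 25.378168
  x_2 = 2.820000 - 25.378168×(2.820000 - 0.960000)/(25.378168 - (-3.193664))
       = 1.167905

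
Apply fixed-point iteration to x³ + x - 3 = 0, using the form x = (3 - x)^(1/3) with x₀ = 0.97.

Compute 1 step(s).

Equation: x³ + x - 3 = 0
Fixed-point form: x = (3 - x)^(1/3)
x₀ = 0.97

x_1 = g(0.970000) = 1.266189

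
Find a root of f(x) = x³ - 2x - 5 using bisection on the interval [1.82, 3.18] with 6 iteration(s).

f(x) = x³ - 2x - 5
Initial interval: [1.82, 3.18]

Iteration 1:
  c_1 = (1.820000 + 3.180000)/2 = 2.500000
  f(c_1) = f(2.500000) = 5.625000
  f(a) × f(c) < 0, new interval: [1.820000, 2.500000]
Iteration 2:
  c_2 = (1.820000 + 2.500000)/2 = 2.160000
  f(c_2) = f(2.160000) = 0.757696
  f(a) × f(c) < 0, new interval: [1.820000, 2.160000]
Iteration 3:
  c_3 = (1.820000 + 2.160000)/2 = 1.990000
  f(c_3) = f(1.990000) = -1.099401
  f(a) × f(c) ≥ 0, new interval: [1.990000, 2.160000]
Iteration 4:
  c_4 = (1.990000 + 2.160000)/2 = 2.075000
  f(c_4) = f(2.075000) = -0.215828
  f(a) × f(c) ≥ 0, new interval: [2.075000, 2.160000]
Iteration 5:
  c_5 = (2.075000 + 2.160000)/2 = 2.117500
  f(c_5) = f(2.117500) = 0.259460
  f(a) × f(c) < 0, new interval: [2.075000, 2.117500]
Iteration 6:
  c_6 = (2.075000 + 2.117500)/2 = 2.096250
  f(c_6) = f(2.096250) = 0.018976
  f(a) × f(c) < 0, new interval: [2.075000, 2.096250]

After 6 iteration(s), the approximation is c_6 = 2.096250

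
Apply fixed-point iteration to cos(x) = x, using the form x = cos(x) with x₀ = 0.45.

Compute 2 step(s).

Equation: cos(x) = x
Fixed-point form: x = cos(x)
x₀ = 0.45

x_1 = g(0.450000) = 0.900447
x_2 = g(0.900447) = 0.621260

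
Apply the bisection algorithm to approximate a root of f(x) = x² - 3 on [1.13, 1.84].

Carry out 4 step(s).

f(x) = x² - 3
Initial interval: [1.13, 1.84]

Iteration 1:
  c_1 = (1.130000 + 1.840000)/2 = 1.485000
  f(c_1) = f(1.485000) = -0.794775
  f(a) × f(c) ≥ 0, new interval: [1.485000, 1.840000]
Iteration 2:
  c_2 = (1.485000 + 1.840000)/2 = 1.662500
  f(c_2) = f(1.662500) = -0.236094
  f(a) × f(c) ≥ 0, new interval: [1.662500, 1.840000]
Iteration 3:
  c_3 = (1.662500 + 1.840000)/2 = 1.751250
  f(c_3) = f(1.751250) = 0.066877
  f(a) × f(c) < 0, new interval: [1.662500, 1.751250]
Iteration 4:
  c_4 = (1.662500 + 1.751250)/2 = 1.706875
  f(c_4) = f(1.706875) = -0.086578
  f(a) × f(c) ≥ 0, new interval: [1.706875, 1.751250]

After 4 iteration(s), the approximation is c_4 = 1.706875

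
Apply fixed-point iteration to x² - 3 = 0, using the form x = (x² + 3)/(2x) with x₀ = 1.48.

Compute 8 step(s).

Equation: x² - 3 = 0
Fixed-point form: x = (x² + 3)/(2x)
x₀ = 1.48

x_1 = g(1.480000) = 1.753514
x_2 = g(1.753514) = 1.732182
x_3 = g(1.732182) = 1.732051
x_4 = g(1.732051) = 1.732051
x_5 = g(1.732051) = 1.732051
x_6 = g(1.732051) = 1.732051
x_7 = g(1.732051) = 1.732051
x_8 = g(1.732051) = 1.732051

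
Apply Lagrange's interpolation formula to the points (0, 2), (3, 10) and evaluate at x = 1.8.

Lagrange interpolation formula:
P(x) = Σ yᵢ × Lᵢ(x)
where Lᵢ(x) = Π_{j≠i} (x - xⱼ)/(xᵢ - xⱼ)

L_0(1.8) = (1.8 - 3)/(0 - 3) = 0.400000
L_1(1.8) = (1.8 - 0)/(3 - 0) = 0.600000

P(1.8) = 2×L_0(1.8) + 10×L_1(1.8)
P(1.8) = 6.800000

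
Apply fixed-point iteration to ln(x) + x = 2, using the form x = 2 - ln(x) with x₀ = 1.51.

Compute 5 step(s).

Equation: ln(x) + x = 2
Fixed-point form: x = 2 - ln(x)
x₀ = 1.51

x_1 = g(1.510000) = 1.587890
x_2 = g(1.587890) = 1.537594
x_3 = g(1.537594) = 1.569781
x_4 = g(1.569781) = 1.549064
x_5 = g(1.549064) = 1.562349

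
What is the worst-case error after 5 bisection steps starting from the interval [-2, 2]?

Bisection error bound: |error| ≤ (b-a)/2^n
|error| ≤ (2 - (-2))/2^5 = 4/2^5
|error| ≤ 0.1250000000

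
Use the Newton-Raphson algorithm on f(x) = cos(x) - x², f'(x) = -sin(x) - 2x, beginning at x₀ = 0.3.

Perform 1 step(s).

f(x) = cos(x) - x²
f'(x) = -sin(x) - 2x
x₀ = 0.3

Newton-Raphson formula: x_{n+1} = x_n - f(x_n)/f'(x_n)

Iteration 1:
  f(0.300000) = 0.865336
  f'(0.300000) = -0.895520
  x_1 = 0.300000 - 0.865336/(-0.895520) = 1.266295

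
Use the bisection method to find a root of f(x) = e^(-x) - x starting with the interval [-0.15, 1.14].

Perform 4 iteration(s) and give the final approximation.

f(x) = e^(-x) - x
Initial interval: [-0.15, 1.14]

Iteration 1:
  c_1 = (-0.150000 + 1.140000)/2 = 0.495000
  f(c_1) = f(0.495000) = 0.114571
  f(a) × f(c) ≥ 0, new interval: [0.495000, 1.140000]
Iteration 2:
  c_2 = (0.495000 + 1.140000)/2 = 0.817500
  f(c_2) = f(0.817500) = -0.375966
  f(a) × f(c) < 0, new interval: [0.495000, 0.817500]
Iteration 3:
  c_3 = (0.495000 + 0.817500)/2 = 0.656250
  f(c_3) = f(0.656250) = -0.137457
  f(a) × f(c) < 0, new interval: [0.495000, 0.656250]
Iteration 4:
  c_4 = (0.495000 + 0.656250)/2 = 0.575625
  f(c_4) = f(0.575625) = -0.013272
  f(a) × f(c) < 0, new interval: [0.495000, 0.575625]

After 4 iteration(s), the approximation is c_4 = 0.575625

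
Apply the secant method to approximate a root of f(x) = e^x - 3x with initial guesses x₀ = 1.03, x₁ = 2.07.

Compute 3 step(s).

f(x) = e^x - 3x
x₀ = 1.03, x₁ = 2.07

Secant formula: x_{n+1} = x_n - f(x_n)(x_n - x_{n-1})/(f(x_n) - f(x_{n-1}))

Iteration 1:
  f(1.030000) = -0.288934
  f(2.070000) = 1.714823
  x_2 = 2.070000 - 1.714823×(2.070000 - 1.030000)/(1.714823 - (-0.288934))
       = 1.179964
Iteration 2:
  f(2.070000) = 1.714823
  f(1.179964) = -0.285635
  x_3 = 1.179964 - (-0.285635)×(1.179964 - 2.070000)/(-0.285635 - 1.714823)
       = 1.307048
Iteration 3:
  f(1.179964) = -0.285635
  f(1.307048) = -0.225895
  x_4 = 1.307048 - (-0.225895)×(1.307048 - 1.179964)/(-0.225895 - (-0.285635))
       = 1.787590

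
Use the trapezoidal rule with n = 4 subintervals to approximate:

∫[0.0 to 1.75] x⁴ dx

f(x) = x⁴
a = 0.0, b = 1.75, n = 4
h = (b - a)/n = 0.437500

Trapezoidal rule: (h/2)[f(x₀) + 2f(x₁) + 2f(x₂) + ... + f(xₙ)]

x_0 = 0.0000, f(x_0) = 0.000000, coefficient = 1
x_1 = 0.4375, f(x_1) = 0.036636, coefficient = 2
x_2 = 0.8750, f(x_2) = 0.586182, coefficient = 2
x_3 = 1.3125, f(x_3) = 2.967545, coefficient = 2
x_4 = 1.7500, f(x_4) = 9.378906, coefficient = 1

I ≈ (0.437500/2) × 16.559631 = 3.622419
Exact value: 3.282617
Error: 0.339802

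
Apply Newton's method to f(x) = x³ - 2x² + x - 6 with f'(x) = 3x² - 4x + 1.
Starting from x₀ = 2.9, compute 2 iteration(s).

f(x) = x³ - 2x² + x - 6
f'(x) = 3x² - 4x + 1
x₀ = 2.9

Newton-Raphson formula: x_{n+1} = x_n - f(x_n)/f'(x_n)

Iteration 1:
  f(2.900000) = 4.469000
  f'(2.900000) = 14.630000
  x_1 = 2.900000 - 4.469000/14.630000 = 2.594532
Iteration 2:
  f(2.594532) = 0.596679
  f'(2.594532) = 10.816658
  x_2 = 2.594532 - 0.596679/10.816658 = 2.539369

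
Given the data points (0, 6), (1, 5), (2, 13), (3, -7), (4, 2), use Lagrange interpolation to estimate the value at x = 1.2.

Lagrange interpolation formula:
P(x) = Σ yᵢ × Lᵢ(x)
where Lᵢ(x) = Π_{j≠i} (x - xⱼ)/(xᵢ - xⱼ)

L_0(1.2) = (1.2 - 1)/(0 - 1) × (1.2 - 2)/(0 - 2) × (1.2 - 3)/(0 - 3) × (1.2 - 4)/(0 - 4) = -0.033600
L_1(1.2) = (1.2 - 0)/(1 - 0) × (1.2 - 2)/(1 - 2) × (1.2 - 3)/(1 - 3) × (1.2 - 4)/(1 - 4) = 0.806400
L_2(1.2) = (1.2 - 0)/(2 - 0) × (1.2 - 1)/(2 - 1) × (1.2 - 3)/(2 - 3) × (1.2 - 4)/(2 - 4) = 0.302400
L_3(1.2) = (1.2 - 0)/(3 - 0) × (1.2 - 1)/(3 - 1) × (1.2 - 2)/(3 - 2) × (1.2 - 4)/(3 - 4) = -0.089600
L_4(1.2) = (1.2 - 0)/(4 - 0) × (1.2 - 1)/(4 - 1) × (1.2 - 2)/(4 - 2) × (1.2 - 3)/(4 - 3) = 0.014400

P(1.2) = 6×L_0(1.2) + 5×L_1(1.2) + 13×L_2(1.2) + (-7)×L_3(1.2) + 2×L_4(1.2)
P(1.2) = 8.417600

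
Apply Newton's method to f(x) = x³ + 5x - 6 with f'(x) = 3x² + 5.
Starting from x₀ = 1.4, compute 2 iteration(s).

f(x) = x³ + 5x - 6
f'(x) = 3x² + 5
x₀ = 1.4

Newton-Raphson formula: x_{n+1} = x_n - f(x_n)/f'(x_n)

Iteration 1:
  f(1.400000) = 3.744000
  f'(1.400000) = 10.880000
  x_1 = 1.400000 - 3.744000/10.880000 = 1.055882
Iteration 2:
  f(1.055882) = 0.456602
  f'(1.055882) = 8.344663
  x_2 = 1.055882 - 0.456602/8.344663 = 1.001165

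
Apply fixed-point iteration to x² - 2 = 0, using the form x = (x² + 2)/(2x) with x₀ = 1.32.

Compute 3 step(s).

Equation: x² - 2 = 0
Fixed-point form: x = (x² + 2)/(2x)
x₀ = 1.32

x_1 = g(1.320000) = 1.417576
x_2 = g(1.417576) = 1.414218
x_3 = g(1.414218) = 1.414214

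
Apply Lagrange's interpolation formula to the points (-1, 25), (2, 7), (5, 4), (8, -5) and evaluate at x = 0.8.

Lagrange interpolation formula:
P(x) = Σ yᵢ × Lᵢ(x)
where Lᵢ(x) = Π_{j≠i} (x - xⱼ)/(xᵢ - xⱼ)

L_0(0.8) = (0.8 - 2)/(-1 - 2) × (0.8 - 5)/(-1 - 5) × (0.8 - 8)/(-1 - 8) = 0.224000
L_1(0.8) = (0.8 - (-1))/(2 - (-1)) × (0.8 - 5)/(2 - 5) × (0.8 - 8)/(2 - 8) = 1.008000
L_2(0.8) = (0.8 - (-1))/(5 - (-1)) × (0.8 - 2)/(5 - 2) × (0.8 - 8)/(5 - 8) = -0.288000
L_3(0.8) = (0.8 - (-1))/(8 - (-1)) × (0.8 - 2)/(8 - 2) × (0.8 - 5)/(8 - 5) = 0.056000

P(0.8) = 25×L_0(0.8) + 7×L_1(0.8) + 4×L_2(0.8) + (-5)×L_3(0.8)
P(0.8) = 11.224000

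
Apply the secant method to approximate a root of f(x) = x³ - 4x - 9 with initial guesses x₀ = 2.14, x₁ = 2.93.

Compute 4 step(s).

f(x) = x³ - 4x - 9
x₀ = 2.14, x₁ = 2.93

Secant formula: x_{n+1} = x_n - f(x_n)(x_n - x_{n-1})/(f(x_n) - f(x_{n-1}))

Iteration 1:
  f(2.140000) = -7.759656
  f(2.930000) = 4.433757
  x_2 = 2.930000 - 4.433757×(2.930000 - 2.140000)/(4.433757 - (-7.759656))
       = 2.642741
Iteration 2:
  f(2.930000) = 4.433757
  f(2.642741) = -1.113850
  x_3 = 2.642741 - (-1.113850)×(2.642741 - 2.930000)/(-1.113850 - 4.433757)
       = 2.700417
Iteration 3:
  f(2.642741) = -1.113850
  f(2.700417) = -0.109548
  x_4 = 2.700417 - (-0.109548)×(2.700417 - 2.642741)/(-0.109548 - (-1.113850))
       = 2.706708
Iteration 4:
  f(2.700417) = -0.109548
  f(2.706708) = 0.003240
  x_5 = 2.706708 - 0.003240×(2.706708 - 2.700417)/(0.003240 - (-0.109548))
       = 2.706527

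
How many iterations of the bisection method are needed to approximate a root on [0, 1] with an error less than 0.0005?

We need (b-a)/2^n ≤ 0.0005
(1 - 0)/2^n ≤ 0.0005
1/2^n ≤ 0.0005
2^n ≥ 2000
n ≥ log₂(2000) = 10.97
n ≥ 11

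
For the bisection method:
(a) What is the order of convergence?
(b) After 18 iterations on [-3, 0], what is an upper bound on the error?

(a) Bisection has linear (order 1) convergence; the error is halved each step.

(b) Error bound = (b-a)/2^n = (0 - (-3))/2^{18}
    = 3/2^{18}

(a) 1 (linear); (b) error ≤ 1.14e-05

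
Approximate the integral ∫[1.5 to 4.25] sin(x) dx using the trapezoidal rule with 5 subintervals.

f(x) = sin(x)
a = 1.5, b = 4.25, n = 5
h = (b - a)/n = 0.550000

Trapezoidal rule: (h/2)[f(x₀) + 2f(x₁) + 2f(x₂) + ... + f(xₙ)]

x_0 = 1.5000, f(x_0) = 0.997495, coefficient = 1
x_1 = 2.0500, f(x_1) = 0.887362, coefficient = 2
x_2 = 2.6000, f(x_2) = 0.515501, coefficient = 2
x_3 = 3.1500, f(x_3) = -0.008407, coefficient = 2
x_4 = 3.7000, f(x_4) = -0.529836, coefficient = 2
x_5 = 4.2500, f(x_5) = -0.894989, coefficient = 1

I ≈ (0.550000/2) × 1.831746 = 0.503730
Exact value: 0.516825
Error: 0.013094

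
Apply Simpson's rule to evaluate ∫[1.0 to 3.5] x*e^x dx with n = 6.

f(x) = x*e^x
a = 1.0, b = 3.5, n = 6
h = (b - a)/n = 0.416667

Simpson's rule: (h/3)[f(x₀) + 4f(x₁) + 2f(x₂) + ... + f(xₙ)]

x_0 = 1.0000, f(x_0) = 2.718282, coefficient = 1
x_1 = 1.4167, f(x_1) = 5.841417, coefficient = 4
x_2 = 1.8333, f(x_2) = 11.466952, coefficient = 2
x_3 = 2.2500, f(x_3) = 21.347406, coefficient = 4
x_4 = 2.6667, f(x_4) = 38.378443, coefficient = 2
x_5 = 3.0833, f(x_5) = 67.312409, coefficient = 4
x_6 = 3.5000, f(x_6) = 115.904082, coefficient = 1

I ≈ (0.416667/3) × 596.318077 = 82.821955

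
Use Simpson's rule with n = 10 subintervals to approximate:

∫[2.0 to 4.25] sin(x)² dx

f(x) = sin(x)²
a = 2.0, b = 4.25, n = 10
h = (b - a)/n = 0.225000

Simpson's rule: (h/3)[f(x₀) + 4f(x₁) + 2f(x₂) + ... + f(xₙ)]

x_0 = 2.0000, f(x_0) = 0.826822, coefficient = 1
x_1 = 2.2250, f(x_1) = 0.629694, coefficient = 4
x_2 = 2.4500, f(x_2) = 0.406744, coefficient = 2
x_3 = 2.6750, f(x_3) = 0.202361, coefficient = 4
x_4 = 2.9000, f(x_4) = 0.057240, coefficient = 2
x_5 = 3.1250, f(x_5) = 0.000275, coefficient = 4
x_6 = 3.3500, f(x_6) = 0.042808, coefficient = 2
x_7 = 3.5750, f(x_7) = 0.176371, coefficient = 4
x_8 = 3.8000, f(x_8) = 0.374370, coefficient = 2
x_9 = 4.0250, f(x_9) = 0.597383, coefficient = 4
x_10 = 4.2500, f(x_10) = 0.801006, coefficient = 1

I ≈ (0.225000/3) × 9.814491 = 0.736087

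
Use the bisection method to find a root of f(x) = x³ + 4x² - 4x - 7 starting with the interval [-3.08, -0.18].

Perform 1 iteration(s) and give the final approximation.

f(x) = x³ + 4x² - 4x - 7
Initial interval: [-3.08, -0.18]

Iteration 1:
  c_1 = (-3.080000 + (-0.180000))/2 = -1.630000
  f(c_1) = f(-1.630000) = 5.816853
  f(a) × f(c) ≥ 0, new interval: [-1.630000, -0.180000]

After 1 iteration(s), the approximation is c_1 = -1.630000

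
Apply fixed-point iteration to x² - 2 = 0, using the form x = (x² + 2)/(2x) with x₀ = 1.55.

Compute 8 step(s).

Equation: x² - 2 = 0
Fixed-point form: x = (x² + 2)/(2x)
x₀ = 1.55

x_1 = g(1.550000) = 1.420161
x_2 = g(1.420161) = 1.414226
x_3 = g(1.414226) = 1.414214
x_4 = g(1.414214) = 1.414214
x_5 = g(1.414214) = 1.414214
x_6 = g(1.414214) = 1.414214
x_7 = g(1.414214) = 1.414214
x_8 = g(1.414214) = 1.414214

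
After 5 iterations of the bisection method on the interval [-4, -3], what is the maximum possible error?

Bisection error bound: |error| ≤ (b-a)/2^n
|error| ≤ (-3 - (-4))/2^5 = 1/2^5
|error| ≤ 0.0312500000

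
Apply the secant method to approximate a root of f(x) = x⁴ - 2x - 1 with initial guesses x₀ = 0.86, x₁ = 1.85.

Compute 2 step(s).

f(x) = x⁴ - 2x - 1
x₀ = 0.86, x₁ = 1.85

Secant formula: x_{n+1} = x_n - f(x_n)(x_n - x_{n-1})/(f(x_n) - f(x_{n-1}))

Iteration 1:
  f(0.860000) = -2.172992
  f(1.850000) = 7.013506
  x_2 = 1.850000 - 7.013506×(1.850000 - 0.860000)/(7.013506 - (-2.172992))
       = 1.094176
Iteration 2:
  f(1.850000) = 7.013506
  f(1.094176) = -1.755012
  x_3 = 1.094176 - (-1.755012)×(1.094176 - 1.850000)/(-1.755012 - 7.013506)
       = 1.245454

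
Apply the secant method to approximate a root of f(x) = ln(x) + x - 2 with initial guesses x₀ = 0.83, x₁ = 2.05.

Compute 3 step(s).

f(x) = ln(x) + x - 2
x₀ = 0.83, x₁ = 2.05

Secant formula: x_{n+1} = x_n - f(x_n)(x_n - x_{n-1})/(f(x_n) - f(x_{n-1}))

Iteration 1:
  f(0.830000) = -1.356330
  f(2.050000) = 0.767840
  x_2 = 2.050000 - 0.767840×(2.050000 - 0.830000)/(0.767840 - (-1.356330))
       = 1.608997
Iteration 2:
  f(2.050000) = 0.767840
  f(1.608997) = 0.084608
  x_3 = 1.608997 - 0.084608×(1.608997 - 2.050000)/(0.084608 - 0.767840)
       = 1.554385
Iteration 3:
  f(1.608997) = 0.084608
  f(1.554385) = -0.004534
  x_4 = 1.554385 - (-0.004534)×(1.554385 - 1.608997)/(-0.004534 - 0.084608)
       = 1.557163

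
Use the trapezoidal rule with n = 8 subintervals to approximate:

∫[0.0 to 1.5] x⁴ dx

f(x) = x⁴
a = 0.0, b = 1.5, n = 8
h = (b - a)/n = 0.187500

Trapezoidal rule: (h/2)[f(x₀) + 2f(x₁) + 2f(x₂) + ... + f(xₙ)]

x_0 = 0.0000, f(x_0) = 0.000000, coefficient = 1
x_1 = 0.1875, f(x_1) = 0.001236, coefficient = 2
x_2 = 0.3750, f(x_2) = 0.019775, coefficient = 2
x_3 = 0.5625, f(x_3) = 0.100113, coefficient = 2
x_4 = 0.7500, f(x_4) = 0.316406, coefficient = 2
x_5 = 0.9375, f(x_5) = 0.772476, coefficient = 2
x_6 = 1.1250, f(x_6) = 1.601807, coefficient = 2
x_7 = 1.3125, f(x_7) = 2.967545, coefficient = 2
x_8 = 1.5000, f(x_8) = 5.062500, coefficient = 1

I ≈ (0.187500/2) × 16.621216 = 1.558239
Exact value: 1.518750
Error: 0.039489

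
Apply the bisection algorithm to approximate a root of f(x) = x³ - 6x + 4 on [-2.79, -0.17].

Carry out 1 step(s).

f(x) = x³ - 6x + 4
Initial interval: [-2.79, -0.17]

Iteration 1:
  c_1 = (-2.790000 + (-0.170000))/2 = -1.480000
  f(c_1) = f(-1.480000) = 9.638208
  f(a) × f(c) < 0, new interval: [-2.790000, -1.480000]

After 1 iteration(s), the approximation is c_1 = -1.480000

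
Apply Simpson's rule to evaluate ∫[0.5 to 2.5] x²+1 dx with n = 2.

f(x) = x²+1
a = 0.5, b = 2.5, n = 2
h = (b - a)/n = 1.000000

Simpson's rule: (h/3)[f(x₀) + 4f(x₁) + 2f(x₂) + ... + f(xₙ)]

x_0 = 0.5000, f(x_0) = 1.250000, coefficient = 1
x_1 = 1.5000, f(x_1) = 3.250000, coefficient = 4
x_2 = 2.5000, f(x_2) = 7.250000, coefficient = 1

I ≈ (1.000000/3) × 21.500000 = 7.166667
Exact value: 7.166667
Error: 0.000000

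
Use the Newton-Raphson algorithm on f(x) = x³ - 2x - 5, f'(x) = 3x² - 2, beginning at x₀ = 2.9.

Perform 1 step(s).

f(x) = x³ - 2x - 5
f'(x) = 3x² - 2
x₀ = 2.9

Newton-Raphson formula: x_{n+1} = x_n - f(x_n)/f'(x_n)

Iteration 1:
  f(2.900000) = 13.589000
  f'(2.900000) = 23.230000
  x_1 = 2.900000 - 13.589000/23.230000 = 2.315024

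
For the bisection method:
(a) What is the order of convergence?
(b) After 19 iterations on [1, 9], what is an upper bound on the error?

(a) Bisection has linear (order 1) convergence; the error is halved each step.

(b) Error bound = (b-a)/2^n = (9 - 1)/2^{19}
    = 8/2^{19}

(a) 1 (linear); (b) error ≤ 1.53e-05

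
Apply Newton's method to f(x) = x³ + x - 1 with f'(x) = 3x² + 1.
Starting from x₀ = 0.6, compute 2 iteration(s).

f(x) = x³ + x - 1
f'(x) = 3x² + 1
x₀ = 0.6

Newton-Raphson formula: x_{n+1} = x_n - f(x_n)/f'(x_n)

Iteration 1:
  f(0.600000) = -0.184000
  f'(0.600000) = 2.080000
  x_1 = 0.600000 - (-0.184000)/2.080000 = 0.688462
Iteration 2:
  f(0.688462) = 0.014778
  f'(0.688462) = 2.421938
  x_2 = 0.688462 - 0.014778/2.421938 = 0.682360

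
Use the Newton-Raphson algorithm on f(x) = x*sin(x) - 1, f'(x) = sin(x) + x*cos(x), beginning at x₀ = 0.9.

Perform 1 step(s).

f(x) = x*sin(x) - 1
f'(x) = sin(x) + x*cos(x)
x₀ = 0.9

Newton-Raphson formula: x_{n+1} = x_n - f(x_n)/f'(x_n)

Iteration 1:
  f(0.900000) = -0.295006
  f'(0.900000) = 1.342776
  x_1 = 0.900000 - (-0.295006)/1.342776 = 1.119698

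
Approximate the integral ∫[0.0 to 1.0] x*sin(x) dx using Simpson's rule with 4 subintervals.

f(x) = x*sin(x)
a = 0.0, b = 1.0, n = 4
h = (b - a)/n = 0.250000

Simpson's rule: (h/3)[f(x₀) + 4f(x₁) + 2f(x₂) + ... + f(xₙ)]

x_0 = 0.0000, f(x_0) = 0.000000, coefficient = 1
x_1 = 0.2500, f(x_1) = 0.061851, coefficient = 4
x_2 = 0.5000, f(x_2) = 0.239713, coefficient = 2
x_3 = 0.7500, f(x_3) = 0.511229, coefficient = 4
x_4 = 1.0000, f(x_4) = 0.841471, coefficient = 1

I ≈ (0.250000/3) × 3.613217 = 0.301101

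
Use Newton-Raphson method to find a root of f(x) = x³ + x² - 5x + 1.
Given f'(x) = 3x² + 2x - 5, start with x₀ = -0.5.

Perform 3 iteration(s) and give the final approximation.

f(x) = x³ + x² - 5x + 1
f'(x) = 3x² + 2x - 5
x₀ = -0.5

Newton-Raphson formula: x_{n+1} = x_n - f(x_n)/f'(x_n)

Iteration 1:
  f(-0.500000) = 3.625000
  f'(-0.500000) = -5.250000
  x_1 = -0.500000 - 3.625000/(-5.250000) = 0.190476
Iteration 2:
  f(0.190476) = 0.090811
  f'(0.190476) = -4.510204
  x_2 = 0.190476 - 0.090811/(-4.510204) = 0.210611
Iteration 3:
  f(0.210611) = 0.000645
  f'(0.210611) = -4.445708
  x_3 = 0.210611 - 0.000645/(-4.445708) = 0.210756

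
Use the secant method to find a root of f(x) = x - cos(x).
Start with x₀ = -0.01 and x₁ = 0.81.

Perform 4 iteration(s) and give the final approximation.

f(x) = x - cos(x)
x₀ = -0.01, x₁ = 0.81

Secant formula: x_{n+1} = x_n - f(x_n)(x_n - x_{n-1})/(f(x_n) - f(x_{n-1}))

Iteration 1:
  f(-0.010000) = -1.009950
  f(0.810000) = 0.120502
  x_2 = 0.810000 - 0.120502×(0.810000 - (-0.010000))/(0.120502 - (-1.009950))
       = 0.722591
Iteration 2:
  f(0.810000) = 0.120502
  f(0.722591) = -0.027503
  x_3 = 0.722591 - (-0.027503)×(0.722591 - 0.810000)/(-0.027503 - 0.120502)
       = 0.738834
Iteration 3:
  f(0.722591) = -0.027503
  f(0.738834) = -0.000420
  x_4 = 0.738834 - (-0.000420)×(0.738834 - 0.722591)/(-0.000420 - (-0.027503))
       = 0.739086
Iteration 4:
  f(0.738834) = -0.000420
  f(0.739086) = 0.000002
  x_5 = 0.739086 - 0.000002×(0.739086 - 0.738834)/(0.000002 - (-0.000420))
       = 0.739085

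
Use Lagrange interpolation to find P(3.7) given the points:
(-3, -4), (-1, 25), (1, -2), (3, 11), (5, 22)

Lagrange interpolation formula:
P(x) = Σ yᵢ × Lᵢ(x)
where Lᵢ(x) = Π_{j≠i} (x - xⱼ)/(xᵢ - xⱼ)

L_0(3.7) = (3.7 - (-1))/(-3 - (-1)) × (3.7 - 1)/(-3 - 1) × (3.7 - 3)/(-3 - 3) × (3.7 - 5)/(-3 - 5) = -0.030073
L_1(3.7) = (3.7 - (-3))/(-1 - (-3)) × (3.7 - 1)/(-1 - 1) × (3.7 - 3)/(-1 - 3) × (3.7 - 5)/(-1 - 5) = 0.171478
L_2(3.7) = (3.7 - (-3))/(1 - (-3)) × (3.7 - (-1))/(1 - (-1)) × (3.7 - 3)/(1 - 3) × (3.7 - 5)/(1 - 5) = -0.447748
L_3(3.7) = (3.7 - (-3))/(3 - (-3)) × (3.7 - (-1))/(3 - (-1)) × (3.7 - 1)/(3 - 1) × (3.7 - 5)/(3 - 5) = 1.151353
L_4(3.7) = (3.7 - (-3))/(5 - (-3)) × (3.7 - (-1))/(5 - (-1)) × (3.7 - 1)/(5 - 1) × (3.7 - 3)/(5 - 3) = 0.154990

P(3.7) = (-4)×L_0(3.7) + 25×L_1(3.7) + (-2)×L_2(3.7) + 11×L_3(3.7) + 22×L_4(3.7)
P(3.7) = 21.377402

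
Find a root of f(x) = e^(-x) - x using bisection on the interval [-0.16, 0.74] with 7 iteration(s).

f(x) = e^(-x) - x
Initial interval: [-0.16, 0.74]

Iteration 1:
  c_1 = (-0.160000 + 0.740000)/2 = 0.290000
  f(c_1) = f(0.290000) = 0.458264
  f(a) × f(c) ≥ 0, new interval: [0.290000, 0.740000]
Iteration 2:
  c_2 = (0.290000 + 0.740000)/2 = 0.515000
  f(c_2) = f(0.515000) = 0.082501
  f(a) × f(c) ≥ 0, new interval: [0.515000, 0.740000]
Iteration 3:
  c_3 = (0.515000 + 0.740000)/2 = 0.627500
  f(c_3) = f(0.627500) = -0.093575
  f(a) × f(c) < 0, new interval: [0.515000, 0.627500]
Iteration 4:
  c_4 = (0.515000 + 0.627500)/2 = 0.571250
  f(c_4) = f(0.571250) = -0.006431
  f(a) × f(c) < 0, new interval: [0.515000, 0.571250]
Iteration 5:
  c_5 = (0.515000 + 0.571250)/2 = 0.543125
  f(c_5) = f(0.543125) = 0.037805
  f(a) × f(c) ≥ 0, new interval: [0.543125, 0.571250]
Iteration 6:
  c_6 = (0.543125 + 0.571250)/2 = 0.557188
  f(c_6) = f(0.557188) = 0.015630
  f(a) × f(c) ≥ 0, new interval: [0.557188, 0.571250]
Iteration 7:
  c_7 = (0.557188 + 0.571250)/2 = 0.564219
  f(c_7) = f(0.564219) = 0.004586
  f(a) × f(c) ≥ 0, new interval: [0.564219, 0.571250]

After 7 iteration(s), the approximation is c_7 = 0.564219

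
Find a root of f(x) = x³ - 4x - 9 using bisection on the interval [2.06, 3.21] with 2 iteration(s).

f(x) = x³ - 4x - 9
Initial interval: [2.06, 3.21]

Iteration 1:
  c_1 = (2.060000 + 3.210000)/2 = 2.635000
  f(c_1) = f(2.635000) = -1.244602
  f(a) × f(c) ≥ 0, new interval: [2.635000, 3.210000]
Iteration 2:
  c_2 = (2.635000 + 3.210000)/2 = 2.922500
  f(c_2) = f(2.922500) = 4.271091
  f(a) × f(c) < 0, new interval: [2.635000, 2.922500]

After 2 iteration(s), the approximation is c_2 = 2.922500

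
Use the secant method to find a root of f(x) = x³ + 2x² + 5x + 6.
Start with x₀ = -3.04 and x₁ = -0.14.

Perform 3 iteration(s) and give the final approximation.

f(x) = x³ + 2x² + 5x + 6
x₀ = -3.04, x₁ = -0.14

Secant formula: x_{n+1} = x_n - f(x_n)(x_n - x_{n-1})/(f(x_n) - f(x_{n-1}))

Iteration 1:
  f(-3.040000) = -18.811264
  f(-0.140000) = 5.336456
  x_2 = -0.140000 - 5.336456×(-0.140000 - (-3.040000))/(5.336456 - (-18.811264))
       = -0.780877
Iteration 2:
  f(-0.140000) = 5.336456
  f(-0.780877) = 2.838998
  x_3 = -0.780877 - 2.838998×(-0.780877 - (-0.140000))/(2.838998 - 5.336456)
       = -1.509397
Iteration 3:
  f(-0.780877) = 2.838998
  f(-1.509397) = -0.429256
  x_4 = -1.509397 - (-0.429256)×(-1.509397 - (-0.780877))/(-0.429256 - 2.838998)
       = -1.413713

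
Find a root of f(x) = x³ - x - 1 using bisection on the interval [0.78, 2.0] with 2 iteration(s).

f(x) = x³ - x - 1
Initial interval: [0.78, 2.0]

Iteration 1:
  c_1 = (0.780000 + 2.000000)/2 = 1.390000
  f(c_1) = f(1.390000) = 0.295619
  f(a) × f(c) < 0, new interval: [0.780000, 1.390000]
Iteration 2:
  c_2 = (0.780000 + 1.390000)/2 = 1.085000
  f(c_2) = f(1.085000) = -0.807711
  f(a) × f(c) ≥ 0, new interval: [1.085000, 1.390000]

After 2 iteration(s), the approximation is c_2 = 1.085000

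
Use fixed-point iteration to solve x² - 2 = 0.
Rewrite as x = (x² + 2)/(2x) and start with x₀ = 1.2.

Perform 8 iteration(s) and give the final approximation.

Equation: x² - 2 = 0
Fixed-point form: x = (x² + 2)/(2x)
x₀ = 1.2

x_1 = g(1.200000) = 1.433333
x_2 = g(1.433333) = 1.414341
x_3 = g(1.414341) = 1.414214
x_4 = g(1.414214) = 1.414214
x_5 = g(1.414214) = 1.414214
x_6 = g(1.414214) = 1.414214
x_7 = g(1.414214) = 1.414214
x_8 = g(1.414214) = 1.414214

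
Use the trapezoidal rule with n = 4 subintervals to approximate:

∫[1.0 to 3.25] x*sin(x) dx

f(x) = x*sin(x)
a = 1.0, b = 3.25, n = 4
h = (b - a)/n = 0.562500

Trapezoidal rule: (h/2)[f(x₀) + 2f(x₁) + 2f(x₂) + ... + f(xₙ)]

x_0 = 1.0000, f(x_0) = 0.841471, coefficient = 1
x_1 = 1.5625, f(x_1) = 1.562446, coefficient = 2
x_2 = 2.1250, f(x_2) = 1.806930, coefficient = 2
x_3 = 2.6875, f(x_3) = 1.178864, coefficient = 2
x_4 = 3.2500, f(x_4) = -0.351634, coefficient = 1

I ≈ (0.562500/2) × 9.586317 = 2.696152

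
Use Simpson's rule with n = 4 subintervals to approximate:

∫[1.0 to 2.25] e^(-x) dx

f(x) = e^(-x)
a = 1.0, b = 2.25, n = 4
h = (b - a)/n = 0.312500

Simpson's rule: (h/3)[f(x₀) + 4f(x₁) + 2f(x₂) + ... + f(xₙ)]

x_0 = 1.0000, f(x_0) = 0.367879, coefficient = 1
x_1 = 1.3125, f(x_1) = 0.269146, coefficient = 4
x_2 = 1.6250, f(x_2) = 0.196912, coefficient = 2
x_3 = 1.9375, f(x_3) = 0.144064, coefficient = 4
x_4 = 2.2500, f(x_4) = 0.105399, coefficient = 1

I ≈ (0.312500/3) × 2.519942 = 0.262494
Exact value: 0.262480
Error: 0.000014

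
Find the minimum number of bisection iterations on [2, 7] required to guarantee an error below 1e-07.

We need (b-a)/2^n ≤ 1e-07
(7 - 2)/2^n ≤ 1e-07
5/2^n ≤ 1e-07
2^n ≥ 50000000
n ≥ log₂(50000000) = 25.58
n ≥ 26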